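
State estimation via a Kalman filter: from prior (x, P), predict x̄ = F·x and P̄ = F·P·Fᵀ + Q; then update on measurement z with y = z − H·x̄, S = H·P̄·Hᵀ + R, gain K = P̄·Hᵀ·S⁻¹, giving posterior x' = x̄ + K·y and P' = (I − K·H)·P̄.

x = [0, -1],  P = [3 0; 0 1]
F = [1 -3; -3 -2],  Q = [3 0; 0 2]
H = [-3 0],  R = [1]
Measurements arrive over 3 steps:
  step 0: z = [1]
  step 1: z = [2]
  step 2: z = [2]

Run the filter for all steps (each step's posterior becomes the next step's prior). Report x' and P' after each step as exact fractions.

step 0: x̄ = F·x = [3, 2]
step 0: P̄ = F·P·Fᵀ + Q = [15 -3; -3 33]
step 0: y = z − H·x̄ = [10]
step 0: S = H·P̄·Hᵀ + R = [136]
step 0: K = P̄·Hᵀ·S⁻¹ = [-45/136; 9/136]
step 0: x' = x̄ + K·y = [-21/68, 181/68]
step 0: P' = (I − K·H)·P̄ = [15/136 -3/136; -3/136 4407/136]
step 1: x̄ = F·x = [-141/17, -299/68]
step 1: P̄ = F·P·Fᵀ + Q = [5013/17 3297/17; 3297/17 17999/136]
step 1: y = z − H·x̄ = [-389/17]
step 1: S = H·P̄·Hᵀ + R = [45134/17]
step 1: K = P̄·Hᵀ·S⁻¹ = [-15039/45134; -9891/45134]
step 1: x' = x̄ + K·y = [-30219/45134, 55745/90268]
step 1: P' = (I − K·H)·P̄ = [5013/45134 3297/45134; 3297/45134 873877/180536]
step 2: x̄ = F·x = [-227673/90268, 17456/22567]
step 2: P̄ = F·P·Fᵀ + Q = [8347425/180536 2637711/90268; 2637711/90268 524413/22567]
step 2: y = z − H·x̄ = [-502483/90268]
step 2: S = H·P̄·Hᵀ + R = [75307361/180536]
step 2: K = P̄·Hᵀ·S⁻¹ = [-25042275/75307361; -15826266/75307361]
step 2: x' = x̄ + K·y = [-50539896/75307361, 292699313/150614722]
step 2: P' = (I − K·H)·P̄ = [8347425/75307361 5275422/75307361; 5275422/75307361 725246791/150614722]

step 0: x' = [-21/68, 181/68], P' = [15/136 -3/136; -3/136 4407/136]
step 1: x' = [-30219/45134, 55745/90268], P' = [5013/45134 3297/45134; 3297/45134 873877/180536]
step 2: x' = [-50539896/75307361, 292699313/150614722], P' = [8347425/75307361 5275422/75307361; 5275422/75307361 725246791/150614722]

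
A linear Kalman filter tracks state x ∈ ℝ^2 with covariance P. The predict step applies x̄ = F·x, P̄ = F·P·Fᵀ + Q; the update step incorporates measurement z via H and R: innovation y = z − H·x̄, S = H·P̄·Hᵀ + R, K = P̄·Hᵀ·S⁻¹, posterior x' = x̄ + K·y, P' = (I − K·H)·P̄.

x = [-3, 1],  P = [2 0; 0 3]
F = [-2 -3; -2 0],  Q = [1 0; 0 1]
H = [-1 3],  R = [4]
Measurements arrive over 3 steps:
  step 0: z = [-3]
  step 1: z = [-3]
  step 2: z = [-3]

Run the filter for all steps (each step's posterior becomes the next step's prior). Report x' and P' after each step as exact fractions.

step 0: x' = [435/73, 96/73], P' = [2484/73 812/73; 812/73 296/73]
step 1: x' = [-8085/23942, -28281/23942], P' = [717805/23942 268611/23942; 268611/23942 109829/23942]
step 2: x' = [1143312/334835, 9525/66967], P' = [208683123/6361865 15603329/1272373; 15603329/1272373 6321803/1272373]

step 0: x̄ = F·x = [3, 6]
step 0: P̄ = F·P·Fᵀ + Q = [36 8; 8 9]
step 0: y = z − H·x̄ = [-18]
step 0: S = H·P̄·Hᵀ + R = [73]
step 0: K = P̄·Hᵀ·S⁻¹ = [-12/73; 19/73]
step 0: x' = x̄ + K·y = [435/73, 96/73]
step 0: P' = (I − K·H)·P̄ = [2484/73 812/73; 812/73 296/73]
step 1: x̄ = F·x = [-1158/73, -870/73]
step 1: P̄ = F·P·Fᵀ + Q = [22417/73 14808/73; 14808/73 10009/73]
step 1: y = z − H·x̄ = [1233/73]
step 1: S = H·P̄·Hᵀ + R = [23942/73]
step 1: K = P̄·Hᵀ·S⁻¹ = [22007/23942; 15219/23942]
step 1: x' = x̄ + K·y = [-8085/23942, -28281/23942]
step 1: P' = (I − K·H)·P̄ = [717805/23942 268611/23942; 268611/23942 109829/23942]
step 2: x̄ = F·x = [101013/23942, 8085/11971]
step 2: P̄ = F·P·Fᵀ + Q = [7106955/23942 2241443/11971; 2241443/11971 1447581/11971]
step 2: y = z − H·x̄ = [-19323/23942]
step 2: S = H·P̄·Hᵀ + R = [6361865/23942]
step 2: K = P̄·Hᵀ·S⁻¹ = [6341703/6361865; 840520/1272373]
step 2: x' = x̄ + K·y = [1143312/334835, 9525/66967]
step 2: P' = (I − K·H)·P̄ = [208683123/6361865 15603329/1272373; 15603329/1272373 6321803/1272373]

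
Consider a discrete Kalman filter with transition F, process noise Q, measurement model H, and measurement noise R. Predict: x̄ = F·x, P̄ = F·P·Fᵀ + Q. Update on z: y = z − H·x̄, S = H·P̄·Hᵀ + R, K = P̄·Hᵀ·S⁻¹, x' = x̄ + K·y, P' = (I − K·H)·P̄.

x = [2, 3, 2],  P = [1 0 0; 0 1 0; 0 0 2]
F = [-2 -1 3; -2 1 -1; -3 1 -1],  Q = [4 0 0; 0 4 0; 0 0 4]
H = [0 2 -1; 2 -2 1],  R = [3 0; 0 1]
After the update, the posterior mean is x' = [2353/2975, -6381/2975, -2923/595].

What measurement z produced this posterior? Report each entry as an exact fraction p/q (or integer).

x̄ = F·x = [-1, -3, -5]
P̄ = F·P·Fᵀ + Q = [27 -3 -1; -3 11 9; -1 9 16]
S = H·P̄·Hᵀ + R = [27 -34; -34 153]
K = P̄·Hᵀ·S⁻¹ = [73/175 1423/2975; 79/175 -71/2975; 2/35 -8/595]
x' − x̄ = [5328/2975, 2544/2975, 52/595] = K·y
y = (KᵀK)⁻¹·Kᵀ·(x' − x̄) = [2, 2]
z = y + H·x̄ = [2, 2] + [-1, -1] = [1, 1]

z = [1, 1]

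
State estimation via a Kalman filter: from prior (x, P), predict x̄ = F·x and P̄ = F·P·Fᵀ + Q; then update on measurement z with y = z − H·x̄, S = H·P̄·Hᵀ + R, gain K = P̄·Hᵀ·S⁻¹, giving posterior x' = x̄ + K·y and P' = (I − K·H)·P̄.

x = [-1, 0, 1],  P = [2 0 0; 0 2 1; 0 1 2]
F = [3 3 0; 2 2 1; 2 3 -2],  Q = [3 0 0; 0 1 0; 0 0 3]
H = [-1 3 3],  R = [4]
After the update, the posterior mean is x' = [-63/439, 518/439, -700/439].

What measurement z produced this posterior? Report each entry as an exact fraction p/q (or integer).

z = [-1]

x̄ = F·x = [-3, -1, -4]
P̄ = F·P·Fᵀ + Q = [39 27 24; 27 23 15; 24 15 25]
S = H·P̄·Hᵀ + R = [439]
K = P̄·Hᵀ·S⁻¹ = [114/439; 87/439; 96/439]
x' − x̄ = [1254/439, 957/439, 1056/439] = K·y
y = (KᵀK)⁻¹·Kᵀ·(x' − x̄) = [11]
z = y + H·x̄ = [11] + [-12] = [-1]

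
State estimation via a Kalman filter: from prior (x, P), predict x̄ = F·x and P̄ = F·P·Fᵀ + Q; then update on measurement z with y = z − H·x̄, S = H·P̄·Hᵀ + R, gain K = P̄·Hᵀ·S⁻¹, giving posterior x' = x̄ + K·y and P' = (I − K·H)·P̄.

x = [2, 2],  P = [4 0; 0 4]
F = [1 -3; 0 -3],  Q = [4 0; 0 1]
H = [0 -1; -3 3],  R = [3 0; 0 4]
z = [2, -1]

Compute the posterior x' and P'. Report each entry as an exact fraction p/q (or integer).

x' = [-6376/3391, -7757/3391]
P' = [10820/3391 9396/3391; 9396/3391 9408/3391]

x̄ = F·x = [-4, -6]
P̄ = F·P·Fᵀ + Q = [44 36; 36 37]
y = z − H·x̄ = [-4, 5]
S = H·P̄·Hᵀ + R = [40 -3; -3 85]
K = P̄·Hᵀ·S⁻¹ = [-3132/3391 -1068/3391; -3136/3391 9/3391]
x' = x̄ + K·y = [-6376/3391, -7757/3391]
P' = (I − K·H)·P̄ = [10820/3391 9396/3391; 9396/3391 9408/3391]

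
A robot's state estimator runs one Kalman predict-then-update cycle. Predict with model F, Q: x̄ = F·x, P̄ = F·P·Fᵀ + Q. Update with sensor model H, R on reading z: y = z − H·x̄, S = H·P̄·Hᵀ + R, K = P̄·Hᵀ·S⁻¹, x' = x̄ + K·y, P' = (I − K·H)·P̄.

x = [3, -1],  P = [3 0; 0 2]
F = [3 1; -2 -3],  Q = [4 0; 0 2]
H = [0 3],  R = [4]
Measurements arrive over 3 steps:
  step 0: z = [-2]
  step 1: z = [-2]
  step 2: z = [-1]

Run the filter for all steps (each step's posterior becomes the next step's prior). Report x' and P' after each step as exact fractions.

step 0: x̄ = F·x = [8, -3]
step 0: P̄ = F·P·Fᵀ + Q = [33 -24; -24 32]
step 0: y = z − H·x̄ = [7]
step 0: S = H·P̄·Hᵀ + R = [292]
step 0: K = P̄·Hᵀ·S⁻¹ = [-18/73; 24/73]
step 0: x' = x̄ + K·y = [458/73, -51/73]
step 0: P' = (I − K·H)·P̄ = [1113/73 -24/73; -24/73 32/73]
step 1: x̄ = F·x = [1323/73, -763/73]
step 1: P̄ = F·P·Fᵀ + Q = [10197/73 -6510/73; -6510/73 4598/73]
step 1: y = z − H·x̄ = [2143/73]
step 1: S = H·P̄·Hᵀ + R = [41674/73]
step 1: K = P̄·Hᵀ·S⁻¹ = [-9765/20837; 6897/20837]
step 1: x' = x̄ + K·y = [90972/20837, -15320/20837]
step 1: P' = (I − K·H)·P̄ = [298143/20837 -13020/20837; -13020/20837 9196/20837]
step 2: x̄ = F·x = [257596/20837, -135984/20837]
step 2: P̄ = F·P·Fᵀ + Q = [2697711/20837 -1673226/20837; -1673226/20837 1160770/20837]
step 2: y = z − H·x̄ = [387115/20837]
step 2: S = H·P̄·Hᵀ + R = [10530278/20837]
step 2: K = P̄·Hᵀ·S⁻¹ = [-2509839/5265139; 1741155/5265139]
step 2: x' = x̄ + K·y = [18461507/5265139, -2013123/5265139]
step 2: P' = (I − K·H)·P̄ = [77037951/5265139 -3346452/5265139; -3346452/5265139 2321540/5265139]

step 0: x' = [458/73, -51/73], P' = [1113/73 -24/73; -24/73 32/73]
step 1: x' = [90972/20837, -15320/20837], P' = [298143/20837 -13020/20837; -13020/20837 9196/20837]
step 2: x' = [18461507/5265139, -2013123/5265139], P' = [77037951/5265139 -3346452/5265139; -3346452/5265139 2321540/5265139]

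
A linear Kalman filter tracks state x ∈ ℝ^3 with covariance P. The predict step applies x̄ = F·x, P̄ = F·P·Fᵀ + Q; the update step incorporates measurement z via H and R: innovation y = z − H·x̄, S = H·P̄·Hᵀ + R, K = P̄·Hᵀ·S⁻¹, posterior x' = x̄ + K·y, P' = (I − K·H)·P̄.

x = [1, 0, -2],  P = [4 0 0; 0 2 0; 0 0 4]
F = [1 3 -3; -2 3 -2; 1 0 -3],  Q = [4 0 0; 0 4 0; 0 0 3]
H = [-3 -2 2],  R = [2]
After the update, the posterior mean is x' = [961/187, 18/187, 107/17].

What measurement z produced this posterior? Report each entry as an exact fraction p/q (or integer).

x̄ = F·x = [7, 2, 7]
P̄ = F·P·Fᵀ + Q = [62 34 40; 34 54 16; 40 16 43]
S = H·P̄·Hᵀ + R = [748]
K = P̄·Hᵀ·S⁻¹ = [-87/374; -89/374; -3/34]
x' − x̄ = [-348/187, -356/187, -12/17] = K·y
y = (KᵀK)⁻¹·Kᵀ·(x' − x̄) = [8]
z = y + H·x̄ = [8] + [-11] = [-3]

z = [-3]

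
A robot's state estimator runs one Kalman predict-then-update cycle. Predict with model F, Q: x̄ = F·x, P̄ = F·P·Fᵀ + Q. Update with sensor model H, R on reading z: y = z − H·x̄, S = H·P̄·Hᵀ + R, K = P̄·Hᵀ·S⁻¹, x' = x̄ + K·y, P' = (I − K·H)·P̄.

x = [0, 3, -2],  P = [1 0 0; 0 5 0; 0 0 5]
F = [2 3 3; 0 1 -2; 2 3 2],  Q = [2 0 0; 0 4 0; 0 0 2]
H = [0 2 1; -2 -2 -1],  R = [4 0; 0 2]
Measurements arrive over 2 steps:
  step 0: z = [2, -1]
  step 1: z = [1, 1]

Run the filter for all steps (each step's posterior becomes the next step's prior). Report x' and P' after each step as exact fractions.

step 0: x̄ = F·x = [3, 7, 5]
step 0: P̄ = F·P·Fᵀ + Q = [96 -15 79; -15 29 -5; 79 -5 71]
step 0: y = z − H·x̄ = [-17, 24]
step 0: S = H·P̄·Hᵀ + R = [171 -265; -265 749]
step 0: K = P̄·Hᵀ·S⁻¹ = [-13582/28927 -14113/28927; 16801/28927 5056/28927; -6173/28927 -10642/28927]
step 0: x' = x̄ + K·y = [-21037/28927, 38216/28927, -5832/28927]
step 0: P' = (I − K·H)·P̄ = [41277/28927 -38658/28927 22988/28927; -38658/28927 64718/28927 -62232/28927; 22988/28927 -62232/28927 99772/28927]
step 1: x̄ = F·x = [55078/28927, 49880/28927, 60910/28927]
step 1: P̄ = F·P·Fᵀ + Q = [395156/28927 -387050/28927 178706/28927; -387050/28927 828442/28927 -125274/28927; 178706/28927 -125274/28927 177736/28927]
step 1: y = z − H·x̄ = [-131743/28927, 299753/28927]
step 1: S = H·P̄·Hᵀ + R = [3106116/28927 -1799620/28927; -1799620/28927 2247310/28927]
step 1: K = P̄·Hᵀ·S⁻¹ = [-2919095/6467614 -7246348/16169035; 3593135/6467614 348638/3233807; -584059/3233807 -877238/3233807]
step 1: x' = x̄ + K·y = [-22133689/32338070, 2013509/6467614, 378959/3233807]
step 1: P' = (I − K·H)·P̄ = [21841823/16169035 -3941773/3233807 2045356/3233807; -3941773/3233807 6619337/3233807 -6052404/3233807; 2045356/3233807 -6052404/3233807 9768572/3233807]

step 0: x' = [-21037/28927, 38216/28927, -5832/28927], P' = [41277/28927 -38658/28927 22988/28927; -38658/28927 64718/28927 -62232/28927; 22988/28927 -62232/28927 99772/28927]
step 1: x' = [-22133689/32338070, 2013509/6467614, 378959/3233807], P' = [21841823/16169035 -3941773/3233807 2045356/3233807; -3941773/3233807 6619337/3233807 -6052404/3233807; 2045356/3233807 -6052404/3233807 9768572/3233807]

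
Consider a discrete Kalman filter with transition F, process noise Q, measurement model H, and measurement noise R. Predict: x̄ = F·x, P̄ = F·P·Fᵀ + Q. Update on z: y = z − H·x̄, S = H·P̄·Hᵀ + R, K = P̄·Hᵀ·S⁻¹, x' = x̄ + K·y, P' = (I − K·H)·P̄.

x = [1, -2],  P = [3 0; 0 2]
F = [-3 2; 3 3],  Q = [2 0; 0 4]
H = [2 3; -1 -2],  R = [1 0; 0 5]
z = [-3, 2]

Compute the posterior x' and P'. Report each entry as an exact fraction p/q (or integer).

x̄ = F·x = [-7, -3]
P̄ = F·P·Fᵀ + Q = [37 -15; -15 49]
y = z − H·x̄ = [20, -11]
S = H·P̄·Hᵀ + R = [410 -263; -263 178]
K = P̄·Hᵀ·S⁻¹ = [3321/3811 4757/3811; -1003/3811 -3259/3811]
x' = x̄ + K·y = [-12584/3811, 4356/3811]
P' = (I − K·H)·P̄ = [77997/3811 -50891/3811; -50891/3811 33593/3811]

x' = [-12584/3811, 4356/3811]
P' = [77997/3811 -50891/3811; -50891/3811 33593/3811]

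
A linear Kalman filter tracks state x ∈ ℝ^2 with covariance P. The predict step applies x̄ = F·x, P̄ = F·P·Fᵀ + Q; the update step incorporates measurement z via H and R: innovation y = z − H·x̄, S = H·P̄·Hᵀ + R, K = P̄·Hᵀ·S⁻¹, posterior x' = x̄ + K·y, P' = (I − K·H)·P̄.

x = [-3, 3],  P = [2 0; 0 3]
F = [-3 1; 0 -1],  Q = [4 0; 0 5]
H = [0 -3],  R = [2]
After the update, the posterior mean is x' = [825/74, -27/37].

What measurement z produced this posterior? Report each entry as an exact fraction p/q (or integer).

z = [2]

x̄ = F·x = [12, -3]
P̄ = F·P·Fᵀ + Q = [25 -3; -3 8]
S = H·P̄·Hᵀ + R = [74]
K = P̄·Hᵀ·S⁻¹ = [9/74; -12/37]
x' − x̄ = [-63/74, 84/37] = K·y
y = (KᵀK)⁻¹·Kᵀ·(x' − x̄) = [-7]
z = y + H·x̄ = [-7] + [9] = [2]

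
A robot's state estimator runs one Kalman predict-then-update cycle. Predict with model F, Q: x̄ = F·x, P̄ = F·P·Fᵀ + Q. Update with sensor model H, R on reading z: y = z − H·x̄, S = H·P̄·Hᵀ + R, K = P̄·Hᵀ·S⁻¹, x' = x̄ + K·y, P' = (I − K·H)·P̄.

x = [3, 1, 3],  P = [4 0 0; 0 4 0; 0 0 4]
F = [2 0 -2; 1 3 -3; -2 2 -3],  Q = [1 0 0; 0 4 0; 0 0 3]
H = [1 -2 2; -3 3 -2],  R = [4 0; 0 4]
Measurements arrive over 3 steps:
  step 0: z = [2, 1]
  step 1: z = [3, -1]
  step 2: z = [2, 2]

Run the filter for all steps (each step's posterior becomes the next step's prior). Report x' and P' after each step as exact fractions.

step 0: x̄ = F·x = [0, -3, -13]
step 0: P̄ = F·P·Fᵀ + Q = [33 32 8; 32 80 52; 8 52 71]
step 0: y = z − H·x̄ = [22, -16]
step 0: S = H·P̄·Hᵀ + R = [129 -119; -119 201]
step 0: K = P̄·Hᵀ·S⁻¹ = [-1319/2942 -1059/2942; -8/1471 288/1471; 1007/1471 523/1471]
step 0: x' = x̄ + K·y = [-6037/1471, -9197/1471, -5337/1471]
step 0: P' = (I − K·H)·P̄ = [28590/1471 52424/1471 36810/1471; 52424/1471 105968/1471 79740/1471; 36810/1471 79740/1471 63349/1471]
step 1: x̄ = F·x = [-1400/1471, -17617/1471, 9691/1471]
step 1: P̄ = F·P·Fᵀ + Q = [74747/1471 -21102/1471 82850/1471; -21102/1471 216691/1471 -146597/1471; 82850/1471 -146597/1471 178234/1471]
step 1: y = z − H·x̄ = [-48803/1471, 66562/1471]
step 1: S = H·P̄·Hᵀ + R = [3248915/1471 -4556011/1471; -4556011/1471 6474962/1471]
step 1: K = P̄·Hᵀ·S⁻¹ = [-159649105/189914979 -125628764/189914979; -173507123/189914979 -92562253/189914979; -11675005/189914979 -38859893/189914979]
step 1: x' = x̄ + K·y = [-189582481/63304993, -235484420/63304993, -39961674/63304993]
step 1: P' = (I − K·H)·P̄ = [1617738760/189914979 2094366044/189914979 966198454/189914979; 2094366044/189914979 3124454584/189914979 1730257316/189914979; 966198454/189914979 1730257316/189914979 1223808079/189914979]
step 2: x̄ = F·x = [-299241614/63304993, -776150719/63304993, 28081144/63304993]
step 2: P̄ = F·P·Fᵀ + Q = [1275504901/63304993 1677796910/63304993 131977146/63304993; 1677796910/63304993 17136136495/189914979 -4907205859/189914979; 131977146/63304993 -4907205859/189914979 4629156328/189914979]
step 2: y = z − H·x̄ = [-1182612126/63304993, 1613499589/63304993]
step 2: S = H·P̄·Hᵀ + R = [112355155615/189914979 -139751981915/189914979; -139751981915/189914979 180976760434/189914979]
step 2: K = P̄·Hᵀ·S⁻¹ = [-3110386254201/4228500755015 -467155237752/845700151003; -3275186722783/4228500755015 -290296034525/845700151003; 32303260957/4228500755015 -112619208415/845700151003]
step 2: x' = x̄ + K·y = [-21415953881068/4228500755015, -27654075089964/4228500755015, -13079794858629/4228500755015]
step 2: P' = (I − K·H)·P̄ = [30756616524416/4228500755015 39728583276988/4228500755015 18129502506378/4228500755015; 39728583276988/4228500755015 60550498972344/4228500755015 34135833888284/4228500755015; 18129502506378/4228500755015 34135833888284/4228500755015 25135689157009/4228500755015]

step 0: x' = [-6037/1471, -9197/1471, -5337/1471], P' = [28590/1471 52424/1471 36810/1471; 52424/1471 105968/1471 79740/1471; 36810/1471 79740/1471 63349/1471]
step 1: x' = [-189582481/63304993, -235484420/63304993, -39961674/63304993], P' = [1617738760/189914979 2094366044/189914979 966198454/189914979; 2094366044/189914979 3124454584/189914979 1730257316/189914979; 966198454/189914979 1730257316/189914979 1223808079/189914979]
step 2: x' = [-21415953881068/4228500755015, -27654075089964/4228500755015, -13079794858629/4228500755015], P' = [30756616524416/4228500755015 39728583276988/4228500755015 18129502506378/4228500755015; 39728583276988/4228500755015 60550498972344/4228500755015 34135833888284/4228500755015; 18129502506378/4228500755015 34135833888284/4228500755015 25135689157009/4228500755015]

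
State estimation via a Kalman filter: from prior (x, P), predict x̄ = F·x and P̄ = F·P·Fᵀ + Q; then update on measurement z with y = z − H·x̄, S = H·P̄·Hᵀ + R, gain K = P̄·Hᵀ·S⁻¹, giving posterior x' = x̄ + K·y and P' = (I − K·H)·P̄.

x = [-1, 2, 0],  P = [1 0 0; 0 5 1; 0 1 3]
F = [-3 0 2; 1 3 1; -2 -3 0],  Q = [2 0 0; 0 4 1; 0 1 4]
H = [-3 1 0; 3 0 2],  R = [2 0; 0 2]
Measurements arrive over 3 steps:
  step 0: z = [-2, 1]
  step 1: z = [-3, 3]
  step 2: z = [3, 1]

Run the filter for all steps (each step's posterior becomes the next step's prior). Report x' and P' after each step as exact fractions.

step 0: x̄ = F·x = [3, 5, -4]
step 0: P̄ = F·P·Fᵀ + Q = [23 9 0; 9 59 -49; 0 -49 53]
step 0: y = z − H·x̄ = [2, 0]
step 0: S = H·P̄·Hᵀ + R = [214 -278; -278 421]
step 0: K = P̄·Hᵀ·S⁻¹ = [-1013/2135 -319/2135; -3133/6405 -3149/6405; 8839/12810 4531/6405]
step 0: x' = x̄ + K·y = [4379/2135, 25759/6405, -16781/6405]
step 0: P' = (I − K·H)·P̄ = [10336/2135 28982/2135 -15823/2135; 28982/2135 254572/6405 -133568/6405; -15823/2135 -133568/6405 151469/12810]
step 1: x̄ = F·x = [-72973/6405, 10519/915, -4931/305]
step 1: P̄ = F·P·Fᵀ + Q = [1164448/6405 -211144/915 93326/305; -211144/915 585383/1830 -125411/305; 93326/305 -125411/305 165912/305]
step 1: y = z − H·x̄ = [-311767/6405, 148412/2135]
step 1: S = H·P̄·Hᵀ + R = [42819461/12810 -10646798/2135; -10646798/2135 15982534/2135]
step 1: K = P̄·Hᵀ·S⁻¹ = [-248105624/992422805 -11840538/992422805; 13837339/90220255 -9036582/90220255; 340218042/992422805 492562479/992422805]
step 1: x' = x̄ + K·y = [-10640345/198484561, -52903958/18044051, 326976291/198484561]
step 1: P' = (I − K·H)·P̄ = [1557953912/992422805 379786408/90220255 -2348771406/992422805; 379786408/90220255 1167033902/90220255 -578716194/90220255; -2348771406/992422805 -578716194/90220255 4015719588/992422805]
step 2: x̄ = F·x = [62352147/18044051, -1429494668/198484561, 1767111304/198484561]
step 2: P̄ = F·P·Fᵀ + Q = [5477687822/90220255 -1274323170/18044051 8594266572/90220255; -1274323170/18044051 21450562466/198484561 -26292703699/198484561; 8594266572/90220255 -26292703699/198484561 175869669022/992422805]
step 2: y = z − H·x̄ = [4082569202/198484561, -5393358898/198484561]
step 2: S = H·P̄·Hᵀ + R = [1072055398418/992422805 -316540609634/198484561; -316540609634/198484561 476439560716/198484561]
step 2: K = P̄·Hᵀ·S⁻¹ = [-1027350176643/4106035291819 -45094564029/4106035291819; 1880855383880/12318105875457 -1197202600346/12318105875457; 4227400032851/12318105875457 12187929252509/24636211750914]
step 2: x' = x̄ + K·y = [-5717299823361/4106035291819, -5832529392376/4106035291819, 10343674327283/4106035291819]
step 2: P' = (I − K·H)·P̄ = [6421389877544/4106035291819 17209469279346/4106035291819 -9677179380345/4106035291819; 17209469279346/4106035291819 158646934281874/12318105875457 -78639814357403/12318105875457; -9677179380345/4106035291819 -78639814357403/12318105875457 49641271837807/12318105875457]

step 0: x' = [4379/2135, 25759/6405, -16781/6405], P' = [10336/2135 28982/2135 -15823/2135; 28982/2135 254572/6405 -133568/6405; -15823/2135 -133568/6405 151469/12810]
step 1: x' = [-10640345/198484561, -52903958/18044051, 326976291/198484561], P' = [1557953912/992422805 379786408/90220255 -2348771406/992422805; 379786408/90220255 1167033902/90220255 -578716194/90220255; -2348771406/992422805 -578716194/90220255 4015719588/992422805]
step 2: x' = [-5717299823361/4106035291819, -5832529392376/4106035291819, 10343674327283/4106035291819], P' = [6421389877544/4106035291819 17209469279346/4106035291819 -9677179380345/4106035291819; 17209469279346/4106035291819 158646934281874/12318105875457 -78639814357403/12318105875457; -9677179380345/4106035291819 -78639814357403/12318105875457 49641271837807/12318105875457]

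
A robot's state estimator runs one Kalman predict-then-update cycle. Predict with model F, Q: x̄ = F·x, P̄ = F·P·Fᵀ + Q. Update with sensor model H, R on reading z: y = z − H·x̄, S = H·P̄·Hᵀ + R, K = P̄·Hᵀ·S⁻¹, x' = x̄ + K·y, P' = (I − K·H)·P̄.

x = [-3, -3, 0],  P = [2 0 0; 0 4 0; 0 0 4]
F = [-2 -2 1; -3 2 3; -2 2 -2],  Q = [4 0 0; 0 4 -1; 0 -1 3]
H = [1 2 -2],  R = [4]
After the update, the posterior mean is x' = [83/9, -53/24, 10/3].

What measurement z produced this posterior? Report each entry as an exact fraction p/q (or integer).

x̄ = F·x = [12, 3, 0]
P̄ = F·P·Fᵀ + Q = [32 8 -16; 8 74 3; -16 3 43]
S = H·P̄·Hᵀ + R = [576]
K = P̄·Hᵀ·S⁻¹ = [5/36; 25/96; -1/6]
x' − x̄ = [-25/9, -125/24, 10/3] = K·y
y = (KᵀK)⁻¹·Kᵀ·(x' − x̄) = [-20]
z = y + H·x̄ = [-20] + [18] = [-2]

z = [-2]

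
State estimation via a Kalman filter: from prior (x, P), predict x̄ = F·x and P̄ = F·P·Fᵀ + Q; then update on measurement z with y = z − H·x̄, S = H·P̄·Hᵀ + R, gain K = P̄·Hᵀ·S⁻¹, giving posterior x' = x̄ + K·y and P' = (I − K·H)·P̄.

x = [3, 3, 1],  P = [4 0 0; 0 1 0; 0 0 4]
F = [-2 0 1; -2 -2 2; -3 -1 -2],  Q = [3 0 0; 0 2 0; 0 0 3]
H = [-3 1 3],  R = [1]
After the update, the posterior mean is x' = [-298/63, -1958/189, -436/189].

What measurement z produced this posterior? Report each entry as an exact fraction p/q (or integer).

x̄ = F·x = [-5, -10, -14]
P̄ = F·P·Fᵀ + Q = [23 24 16; 24 38 10; 16 10 56]
S = H·P̄·Hᵀ + R = [378]
K = P̄·Hᵀ·S⁻¹ = [1/126; -2/189; 65/189]
x' − x̄ = [17/63, -68/189, 2210/189] = K·y
y = (KᵀK)⁻¹·Kᵀ·(x' − x̄) = [34]
z = y + H·x̄ = [34] + [-37] = [-3]

z = [-3]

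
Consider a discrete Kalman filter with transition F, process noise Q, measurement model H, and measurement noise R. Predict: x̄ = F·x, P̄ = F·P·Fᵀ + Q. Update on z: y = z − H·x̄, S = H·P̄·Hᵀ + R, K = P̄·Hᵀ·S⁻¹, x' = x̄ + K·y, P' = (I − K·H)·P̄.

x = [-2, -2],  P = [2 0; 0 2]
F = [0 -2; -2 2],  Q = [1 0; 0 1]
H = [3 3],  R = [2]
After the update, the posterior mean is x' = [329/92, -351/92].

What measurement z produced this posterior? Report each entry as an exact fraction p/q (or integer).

z = [-1]

x̄ = F·x = [4, 0]
P̄ = F·P·Fᵀ + Q = [9 -8; -8 17]
S = H·P̄·Hᵀ + R = [92]
K = P̄·Hᵀ·S⁻¹ = [3/92; 27/92]
x' − x̄ = [-39/92, -351/92] = K·y
y = (KᵀK)⁻¹·Kᵀ·(x' − x̄) = [-13]
z = y + H·x̄ = [-13] + [12] = [-1]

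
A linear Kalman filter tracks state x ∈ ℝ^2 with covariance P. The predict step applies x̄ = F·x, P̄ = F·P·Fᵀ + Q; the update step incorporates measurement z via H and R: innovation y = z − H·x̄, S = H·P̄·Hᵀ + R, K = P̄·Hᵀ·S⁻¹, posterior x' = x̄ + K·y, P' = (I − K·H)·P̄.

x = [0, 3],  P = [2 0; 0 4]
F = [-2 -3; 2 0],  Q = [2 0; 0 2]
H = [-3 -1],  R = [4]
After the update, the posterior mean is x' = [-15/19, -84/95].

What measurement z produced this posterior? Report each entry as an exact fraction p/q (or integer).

z = [3]

x̄ = F·x = [-9, 0]
P̄ = F·P·Fᵀ + Q = [46 -8; -8 10]
S = H·P̄·Hᵀ + R = [380]
K = P̄·Hᵀ·S⁻¹ = [-13/38; 7/190]
x' − x̄ = [156/19, -84/95] = K·y
y = (KᵀK)⁻¹·Kᵀ·(x' − x̄) = [-24]
z = y + H·x̄ = [-24] + [27] = [3]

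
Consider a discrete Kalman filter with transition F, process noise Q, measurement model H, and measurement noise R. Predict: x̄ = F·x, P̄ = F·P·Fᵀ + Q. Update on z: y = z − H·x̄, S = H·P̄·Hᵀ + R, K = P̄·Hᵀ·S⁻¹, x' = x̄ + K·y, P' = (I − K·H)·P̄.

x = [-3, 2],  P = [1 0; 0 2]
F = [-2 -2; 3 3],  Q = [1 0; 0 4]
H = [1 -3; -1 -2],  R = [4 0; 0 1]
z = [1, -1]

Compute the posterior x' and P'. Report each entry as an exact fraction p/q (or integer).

x' = [2173/2639, -2/2639]
P' = [2027/2639 -467/2639; -467/2639 519/2639]

x̄ = F·x = [2, -3]
P̄ = F·P·Fᵀ + Q = [13 -18; -18 31]
y = z − H·x̄ = [-10, -5]
S = H·P̄·Hᵀ + R = [404 155; 155 66]
K = P̄·Hᵀ·S⁻¹ = [857/2639 -1093/2639; -506/2639 -571/2639]
x' = x̄ + K·y = [2173/2639, -2/2639]
P' = (I − K·H)·P̄ = [2027/2639 -467/2639; -467/2639 519/2639]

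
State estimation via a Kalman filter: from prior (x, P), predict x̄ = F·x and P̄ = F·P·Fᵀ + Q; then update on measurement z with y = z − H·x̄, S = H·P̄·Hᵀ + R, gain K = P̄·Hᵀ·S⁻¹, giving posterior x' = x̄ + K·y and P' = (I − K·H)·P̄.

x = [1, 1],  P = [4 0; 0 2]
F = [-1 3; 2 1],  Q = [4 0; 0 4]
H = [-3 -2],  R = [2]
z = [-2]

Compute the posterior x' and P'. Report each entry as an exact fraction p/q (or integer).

x' = [-7/15, 26/15]
P' = [581/75 -853/75; -853/75 1289/75]

x̄ = F·x = [2, 3]
P̄ = F·P·Fᵀ + Q = [26 -2; -2 22]
y = z − H·x̄ = [10]
S = H·P̄·Hᵀ + R = [300]
K = P̄·Hᵀ·S⁻¹ = [-37/150; -19/150]
x' = x̄ + K·y = [-7/15, 26/15]
P' = (I − K·H)·P̄ = [581/75 -853/75; -853/75 1289/75]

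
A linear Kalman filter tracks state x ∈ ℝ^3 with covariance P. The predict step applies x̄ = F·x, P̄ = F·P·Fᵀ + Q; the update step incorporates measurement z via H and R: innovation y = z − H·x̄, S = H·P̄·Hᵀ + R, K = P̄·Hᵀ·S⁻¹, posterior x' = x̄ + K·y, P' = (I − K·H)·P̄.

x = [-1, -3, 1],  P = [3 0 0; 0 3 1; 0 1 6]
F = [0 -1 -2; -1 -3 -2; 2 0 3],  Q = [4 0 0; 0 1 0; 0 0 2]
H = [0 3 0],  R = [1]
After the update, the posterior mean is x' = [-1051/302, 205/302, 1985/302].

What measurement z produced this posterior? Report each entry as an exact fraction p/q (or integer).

z = [2]

x̄ = F·x = [1, 8, 1]
P̄ = F·P·Fᵀ + Q = [35 41 -39; 41 67 -51; -39 -51 68]
S = H·P̄·Hᵀ + R = [604]
K = P̄·Hᵀ·S⁻¹ = [123/604; 201/604; -153/604]
x' − x̄ = [-1353/302, -2211/302, 1683/302] = K·y
y = (KᵀK)⁻¹·Kᵀ·(x' − x̄) = [-22]
z = y + H·x̄ = [-22] + [24] = [2]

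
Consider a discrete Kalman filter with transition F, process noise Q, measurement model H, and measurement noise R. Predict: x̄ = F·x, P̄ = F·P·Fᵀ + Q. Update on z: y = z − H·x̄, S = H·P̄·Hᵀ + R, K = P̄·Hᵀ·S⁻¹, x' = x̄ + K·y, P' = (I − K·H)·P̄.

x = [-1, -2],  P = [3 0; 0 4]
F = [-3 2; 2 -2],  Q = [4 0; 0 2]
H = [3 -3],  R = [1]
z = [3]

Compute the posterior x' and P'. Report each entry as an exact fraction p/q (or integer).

x' = [805/653, 154/653]
P' = [2333/1306 1126/653; 1126/653 1158/653]

x̄ = F·x = [-1, 2]
P̄ = F·P·Fᵀ + Q = [47 -34; -34 30]
y = z − H·x̄ = [12]
S = H·P̄·Hᵀ + R = [1306]
K = P̄·Hᵀ·S⁻¹ = [243/1306; -96/653]
x' = x̄ + K·y = [805/653, 154/653]
P' = (I − K·H)·P̄ = [2333/1306 1126/653; 1126/653 1158/653]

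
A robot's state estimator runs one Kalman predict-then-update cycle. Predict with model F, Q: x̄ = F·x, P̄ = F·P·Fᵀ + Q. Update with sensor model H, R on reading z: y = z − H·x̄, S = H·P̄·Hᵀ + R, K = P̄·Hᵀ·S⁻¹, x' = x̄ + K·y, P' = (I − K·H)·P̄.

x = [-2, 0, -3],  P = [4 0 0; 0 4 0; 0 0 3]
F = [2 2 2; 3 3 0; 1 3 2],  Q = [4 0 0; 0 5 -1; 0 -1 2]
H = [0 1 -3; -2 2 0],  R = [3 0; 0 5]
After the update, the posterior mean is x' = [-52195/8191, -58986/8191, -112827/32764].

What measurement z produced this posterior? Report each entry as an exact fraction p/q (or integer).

z = [3, -2]

x̄ = F·x = [-10, -6, -8]
P̄ = F·P·Fᵀ + Q = [48 48 44; 48 77 47; 44 47 54]
S = H·P̄·Hᵀ + R = [284 40; 40 121]
K = P̄·Hᵀ·S⁻¹ = [-2541/8191 840/8191; -2516/8191 4758/8191; -14155/32764 1576/8191]
x' − x̄ = [29715/8191, -9840/8191, 149285/32764] = K·y
y = (KᵀK)⁻¹·Kᵀ·(x' − x̄) = [-15, -10]
z = y + H·x̄ = [-15, -10] + [18, 8] = [3, -2]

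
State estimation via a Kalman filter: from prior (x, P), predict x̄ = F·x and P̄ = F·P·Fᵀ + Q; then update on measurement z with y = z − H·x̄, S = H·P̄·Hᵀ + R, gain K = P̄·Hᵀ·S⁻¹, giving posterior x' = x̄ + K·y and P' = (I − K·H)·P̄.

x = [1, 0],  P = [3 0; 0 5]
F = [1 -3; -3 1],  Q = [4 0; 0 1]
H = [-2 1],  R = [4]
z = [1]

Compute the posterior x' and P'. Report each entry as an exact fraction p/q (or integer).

x̄ = F·x = [1, -3]
P̄ = F·P·Fᵀ + Q = [52 -24; -24 33]
y = z − H·x̄ = [6]
S = H·P̄·Hᵀ + R = [341]
K = P̄·Hᵀ·S⁻¹ = [-128/341; 81/341]
x' = x̄ + K·y = [-427/341, -537/341]
P' = (I − K·H)·P̄ = [1348/341 2184/341; 2184/341 4692/341]

x' = [-427/341, -537/341]
P' = [1348/341 2184/341; 2184/341 4692/341]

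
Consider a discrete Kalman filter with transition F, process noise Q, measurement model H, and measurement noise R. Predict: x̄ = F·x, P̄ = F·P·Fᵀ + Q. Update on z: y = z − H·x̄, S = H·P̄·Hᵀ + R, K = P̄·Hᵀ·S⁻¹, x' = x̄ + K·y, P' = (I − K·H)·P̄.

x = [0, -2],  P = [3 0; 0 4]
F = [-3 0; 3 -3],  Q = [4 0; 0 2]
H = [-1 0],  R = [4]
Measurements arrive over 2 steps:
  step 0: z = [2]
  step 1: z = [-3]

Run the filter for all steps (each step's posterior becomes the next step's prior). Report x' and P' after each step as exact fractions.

step 0: x' = [-62/35, 264/35], P' = [124/35 -108/35; -108/35 1546/35]
step 1: x' = [1128/349, -8544/349], P' = [1256/349 -2088/349; -2088/349 138812/349]

step 0: x̄ = F·x = [0, 6]
step 0: P̄ = F·P·Fᵀ + Q = [31 -27; -27 65]
step 0: y = z − H·x̄ = [2]
step 0: S = H·P̄·Hᵀ + R = [35]
step 0: K = P̄·Hᵀ·S⁻¹ = [-31/35; 27/35]
step 0: x' = x̄ + K·y = [-62/35, 264/35]
step 0: P' = (I − K·H)·P̄ = [124/35 -108/35; -108/35 1546/35]
step 1: x̄ = F·x = [186/35, -978/35]
step 1: P̄ = F·P·Fᵀ + Q = [1256/35 -2088/35; -2088/35 17044/35]
step 1: y = z − H·x̄ = [81/35]
step 1: S = H·P̄·Hᵀ + R = [1396/35]
step 1: K = P̄·Hᵀ·S⁻¹ = [-314/349; 522/349]
step 1: x' = x̄ + K·y = [1128/349, -8544/349]
step 1: P' = (I − K·H)·P̄ = [1256/349 -2088/349; -2088/349 138812/349]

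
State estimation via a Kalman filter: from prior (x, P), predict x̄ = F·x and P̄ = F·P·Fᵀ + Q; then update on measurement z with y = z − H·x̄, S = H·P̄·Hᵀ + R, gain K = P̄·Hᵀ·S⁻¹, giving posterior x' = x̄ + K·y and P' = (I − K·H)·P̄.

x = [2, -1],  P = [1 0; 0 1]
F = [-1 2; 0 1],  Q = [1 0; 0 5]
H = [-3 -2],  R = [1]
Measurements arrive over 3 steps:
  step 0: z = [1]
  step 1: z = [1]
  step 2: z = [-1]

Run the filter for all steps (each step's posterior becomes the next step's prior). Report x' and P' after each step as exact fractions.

step 0: x̄ = F·x = [-4, -1]
step 0: P̄ = F·P·Fᵀ + Q = [6 2; 2 6]
step 0: y = z − H·x̄ = [-13]
step 0: S = H·P̄·Hᵀ + R = [103]
step 0: K = P̄·Hᵀ·S⁻¹ = [-22/103; -18/103]
step 0: x' = x̄ + K·y = [-126/103, 131/103]
step 0: P' = (I − K·H)·P̄ = [134/103 -190/103; -190/103 294/103]
step 1: x̄ = F·x = [388/103, 131/103]
step 1: P̄ = F·P·Fᵀ + Q = [2173/103 778/103; 778/103 809/103]
step 1: y = z − H·x̄ = [1529/103]
step 1: S = H·P̄·Hᵀ + R = [32232/103]
step 1: K = P̄·Hᵀ·S⁻¹ = [-475/1896; -494/4029]
step 1: x' = x̄ + K·y = [91/1896, -2209/4029]
step 1: P' = (I − K·H)·P̄ = [2761/1896 -488/237; -488/237 12691/4029]
step 2: x̄ = F·x = [-12297/10744, -2209/4029]
step 2: P̄ = F·P·Fᵀ + Q = [250251/10744 11226/1343; 11226/1343 32836/4029]
step 2: y = z − H·x̄ = [-178249/32232]
step 2: S = H·P̄·Hᵀ + R = [11072849/32232]
step 2: K = P̄·Hᵀ·S⁻¹ = [-2791107/11072849; -1333648/11072849]
step 2: x' = x̄ + K·y = [2761962/11072849, 1304357/11072849]
step 2: P' = (I − K·H)·P̄ = [16216689/11072849 -22929480/11072849; -22929480/11072849 35061044/11072849]

step 0: x' = [-126/103, 131/103], P' = [134/103 -190/103; -190/103 294/103]
step 1: x' = [91/1896, -2209/4029], P' = [2761/1896 -488/237; -488/237 12691/4029]
step 2: x' = [2761962/11072849, 1304357/11072849], P' = [16216689/11072849 -22929480/11072849; -22929480/11072849 35061044/11072849]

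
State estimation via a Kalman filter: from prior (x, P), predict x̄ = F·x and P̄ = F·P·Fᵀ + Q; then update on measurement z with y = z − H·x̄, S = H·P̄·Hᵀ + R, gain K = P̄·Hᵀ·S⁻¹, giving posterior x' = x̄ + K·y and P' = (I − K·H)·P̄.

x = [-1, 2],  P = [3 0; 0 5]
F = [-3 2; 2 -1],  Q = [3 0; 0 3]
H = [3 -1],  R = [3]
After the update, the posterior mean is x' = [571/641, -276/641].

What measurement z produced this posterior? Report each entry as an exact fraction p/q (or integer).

z = [3]

x̄ = F·x = [7, -4]
P̄ = F·P·Fᵀ + Q = [50 -28; -28 20]
S = H·P̄·Hᵀ + R = [641]
K = P̄·Hᵀ·S⁻¹ = [178/641; -104/641]
x' − x̄ = [-3916/641, 2288/641] = K·y
y = (KᵀK)⁻¹·Kᵀ·(x' − x̄) = [-22]
z = y + H·x̄ = [-22] + [25] = [3]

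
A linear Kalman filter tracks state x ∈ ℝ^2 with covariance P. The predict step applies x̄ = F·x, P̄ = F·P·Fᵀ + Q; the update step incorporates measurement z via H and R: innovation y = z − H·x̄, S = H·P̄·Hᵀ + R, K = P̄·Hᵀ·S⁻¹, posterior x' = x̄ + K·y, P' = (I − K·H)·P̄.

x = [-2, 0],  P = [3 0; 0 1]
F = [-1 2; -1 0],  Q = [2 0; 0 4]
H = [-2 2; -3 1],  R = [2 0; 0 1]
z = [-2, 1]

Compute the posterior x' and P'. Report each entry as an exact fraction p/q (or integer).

x̄ = F·x = [2, 2]
P̄ = F·P·Fᵀ + Q = [9 3; 3 7]
y = z − H·x̄ = [-2, 5]
S = H·P̄·Hᵀ + R = [42 44; 44 71]
K = P̄·Hᵀ·S⁻¹ = [102/523 -240/523; 328/523 -218/523]
x' = x̄ + K·y = [-358/523, -700/523]
P' = (I − K·H)·P̄ = [171/523 273/523; 273/523 601/523]

x' = [-358/523, -700/523]
P' = [171/523 273/523; 273/523 601/523]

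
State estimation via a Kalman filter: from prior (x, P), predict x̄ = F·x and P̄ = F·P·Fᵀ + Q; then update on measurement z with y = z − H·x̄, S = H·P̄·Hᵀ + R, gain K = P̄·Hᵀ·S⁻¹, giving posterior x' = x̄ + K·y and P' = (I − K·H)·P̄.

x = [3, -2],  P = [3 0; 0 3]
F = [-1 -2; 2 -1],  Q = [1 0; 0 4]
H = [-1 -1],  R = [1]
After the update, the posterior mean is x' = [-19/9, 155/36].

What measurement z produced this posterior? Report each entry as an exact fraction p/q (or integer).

z = [-2]

x̄ = F·x = [1, 8]
P̄ = F·P·Fᵀ + Q = [16 0; 0 19]
S = H·P̄·Hᵀ + R = [36]
K = P̄·Hᵀ·S⁻¹ = [-4/9; -19/36]
x' − x̄ = [-28/9, -133/36] = K·y
y = (KᵀK)⁻¹·Kᵀ·(x' − x̄) = [7]
z = y + H·x̄ = [7] + [-9] = [-2]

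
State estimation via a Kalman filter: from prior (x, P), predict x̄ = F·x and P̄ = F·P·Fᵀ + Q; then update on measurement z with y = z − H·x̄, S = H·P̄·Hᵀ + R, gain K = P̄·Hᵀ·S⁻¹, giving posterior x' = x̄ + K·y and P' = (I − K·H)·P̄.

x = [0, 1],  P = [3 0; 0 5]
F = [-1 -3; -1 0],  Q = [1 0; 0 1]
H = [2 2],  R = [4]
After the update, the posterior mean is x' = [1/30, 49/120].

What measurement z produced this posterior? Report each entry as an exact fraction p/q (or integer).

x̄ = F·x = [-3, 0]
P̄ = F·P·Fᵀ + Q = [49 3; 3 4]
S = H·P̄·Hᵀ + R = [240]
K = P̄·Hᵀ·S⁻¹ = [13/30; 7/120]
x' − x̄ = [91/30, 49/120] = K·y
y = (KᵀK)⁻¹·Kᵀ·(x' − x̄) = [7]
z = y + H·x̄ = [7] + [-6] = [1]

z = [1]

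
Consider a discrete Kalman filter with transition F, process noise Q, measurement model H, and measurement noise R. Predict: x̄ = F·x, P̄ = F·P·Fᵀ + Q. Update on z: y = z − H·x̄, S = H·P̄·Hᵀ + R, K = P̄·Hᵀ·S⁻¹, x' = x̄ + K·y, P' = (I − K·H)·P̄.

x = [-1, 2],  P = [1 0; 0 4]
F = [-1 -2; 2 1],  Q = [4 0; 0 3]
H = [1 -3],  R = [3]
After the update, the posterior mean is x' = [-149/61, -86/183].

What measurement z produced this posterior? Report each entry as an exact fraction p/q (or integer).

z = [-1]

x̄ = F·x = [-3, 0]
P̄ = F·P·Fᵀ + Q = [21 -10; -10 11]
S = H·P̄·Hᵀ + R = [183]
K = P̄·Hᵀ·S⁻¹ = [17/61; -43/183]
x' − x̄ = [34/61, -86/183] = K·y
y = (KᵀK)⁻¹·Kᵀ·(x' − x̄) = [2]
z = y + H·x̄ = [2] + [-3] = [-1]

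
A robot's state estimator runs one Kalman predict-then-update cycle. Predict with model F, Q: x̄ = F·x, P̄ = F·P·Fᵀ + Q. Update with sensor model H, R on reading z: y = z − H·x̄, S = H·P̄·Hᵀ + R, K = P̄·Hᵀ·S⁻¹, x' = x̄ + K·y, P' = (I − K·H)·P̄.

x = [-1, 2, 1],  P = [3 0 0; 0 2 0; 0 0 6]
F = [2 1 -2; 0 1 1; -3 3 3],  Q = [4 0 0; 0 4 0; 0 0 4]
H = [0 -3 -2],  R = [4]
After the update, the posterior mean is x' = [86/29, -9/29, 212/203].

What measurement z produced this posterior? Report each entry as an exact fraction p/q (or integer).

z = [-1]

x̄ = F·x = [-2, 3, 12]
P̄ = F·P·Fᵀ + Q = [42 -10 -48; -10 12 24; -48 24 103]
S = H·P̄·Hᵀ + R = [812]
K = P̄·Hᵀ·S⁻¹ = [9/58; -3/29; -139/406]
x' − x̄ = [144/29, -96/29, -2224/203] = K·y
y = (KᵀK)⁻¹·Kᵀ·(x' − x̄) = [32]
z = y + H·x̄ = [32] + [-33] = [-1]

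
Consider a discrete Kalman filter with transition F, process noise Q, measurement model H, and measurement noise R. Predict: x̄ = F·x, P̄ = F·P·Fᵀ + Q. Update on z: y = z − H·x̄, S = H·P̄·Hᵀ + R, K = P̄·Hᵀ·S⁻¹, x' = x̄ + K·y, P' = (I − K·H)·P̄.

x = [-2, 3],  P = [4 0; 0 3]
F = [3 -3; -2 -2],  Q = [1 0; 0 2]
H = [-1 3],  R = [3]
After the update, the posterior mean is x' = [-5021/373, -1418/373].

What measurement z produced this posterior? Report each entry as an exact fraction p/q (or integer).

z = [2]

x̄ = F·x = [-15, -2]
P̄ = F·P·Fᵀ + Q = [64 -6; -6 30]
S = H·P̄·Hᵀ + R = [373]
K = P̄·Hᵀ·S⁻¹ = [-82/373; 96/373]
x' − x̄ = [574/373, -672/373] = K·y
y = (KᵀK)⁻¹·Kᵀ·(x' − x̄) = [-7]
z = y + H·x̄ = [-7] + [9] = [2]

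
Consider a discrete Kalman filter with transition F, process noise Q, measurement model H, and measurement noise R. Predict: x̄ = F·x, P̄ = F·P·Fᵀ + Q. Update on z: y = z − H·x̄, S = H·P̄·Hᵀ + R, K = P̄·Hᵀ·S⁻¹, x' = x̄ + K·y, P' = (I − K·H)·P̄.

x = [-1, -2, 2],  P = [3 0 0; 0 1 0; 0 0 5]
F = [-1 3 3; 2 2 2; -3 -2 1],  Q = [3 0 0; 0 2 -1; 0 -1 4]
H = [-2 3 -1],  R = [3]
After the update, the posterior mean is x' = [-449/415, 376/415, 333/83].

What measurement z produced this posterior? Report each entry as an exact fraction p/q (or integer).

z = [1]

x̄ = F·x = [1, -2, 9]
P̄ = F·P·Fᵀ + Q = [60 30 18; 30 38 -13; 18 -13 40]
S = H·P̄·Hᵀ + R = [415]
K = P̄·Hᵀ·S⁻¹ = [-48/415; 67/415; -23/83]
x' − x̄ = [-864/415, 1206/415, -414/83] = K·y
y = (KᵀK)⁻¹·Kᵀ·(x' − x̄) = [18]
z = y + H·x̄ = [18] + [-17] = [1]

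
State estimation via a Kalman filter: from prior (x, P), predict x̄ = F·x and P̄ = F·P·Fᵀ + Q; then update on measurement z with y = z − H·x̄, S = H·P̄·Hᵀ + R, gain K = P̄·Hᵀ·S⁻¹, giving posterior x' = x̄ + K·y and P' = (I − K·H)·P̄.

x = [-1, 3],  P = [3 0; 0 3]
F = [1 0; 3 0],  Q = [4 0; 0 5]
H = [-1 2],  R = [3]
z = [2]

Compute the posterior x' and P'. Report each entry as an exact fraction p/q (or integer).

x' = [-25/102, 79/102]
P' = [593/102 313/102; 313/102 239/102]

x̄ = F·x = [-1, -3]
P̄ = F·P·Fᵀ + Q = [7 9; 9 32]
y = z − H·x̄ = [7]
S = H·P̄·Hᵀ + R = [102]
K = P̄·Hᵀ·S⁻¹ = [11/102; 55/102]
x' = x̄ + K·y = [-25/102, 79/102]
P' = (I − K·H)·P̄ = [593/102 313/102; 313/102 239/102]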